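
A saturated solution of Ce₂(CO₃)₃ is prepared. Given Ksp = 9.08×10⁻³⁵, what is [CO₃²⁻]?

1.83×10⁻⁷ M

Ce₂(CO₃)₃(s) ⇌ 2 Ce³⁺(aq) + 3 CO₃²⁻(aq)
Let s be the molar solubility. Then [Ce³⁺] = 2s and [CO₃²⁻] = 3s.
Ksp = [Ce³⁺]^2[CO₃²⁻]^3 = (2s)^2 · (3s)^3 = 108s^5 = 9.08×10⁻³⁵
s = 6.09×10⁻⁸ M
[CO₃²⁻] = 3s = 1.83×10⁻⁷ M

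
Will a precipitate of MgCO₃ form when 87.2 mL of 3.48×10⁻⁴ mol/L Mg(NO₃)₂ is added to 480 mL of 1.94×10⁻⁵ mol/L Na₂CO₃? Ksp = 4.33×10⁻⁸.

The combined volume is 567.2 mL.
[Mg²⁺] = (3.48×10⁻⁴)(87.2)/567.2 = 5.35×10⁻⁵ mol/L
[CO₃²⁻] = (1.94×10⁻⁵)(480)/567.2 = 1.64×10⁻⁵ mol/L
Q = [Mg²⁺][CO₃²⁻] = 8.78×10⁻¹⁰
Q = 8.78×10⁻¹⁰ < Ksp = 4.33×10⁻⁸, so the solution is unsaturated and no precipitate forms.

No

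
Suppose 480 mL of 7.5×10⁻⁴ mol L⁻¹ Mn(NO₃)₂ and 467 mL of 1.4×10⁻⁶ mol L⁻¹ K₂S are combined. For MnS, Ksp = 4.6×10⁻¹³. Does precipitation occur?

Yes

Total volume after mixing = 480 + 467 = 947 mL.
[Mn²⁺] = (7.5×10⁻⁴)(480)/947 = 3.8×10⁻⁴ mol L⁻¹
[S²⁻] = (1.4×10⁻⁶)(467)/947 = 6.9×10⁻⁷ mol L⁻¹
Q = [Mn²⁺][S²⁻] = 2.6×10⁻¹⁰
Q = 2.6×10⁻¹⁰ > Ksp = 4.6×10⁻¹³, so the solution is supersaturated and MnS precipitates.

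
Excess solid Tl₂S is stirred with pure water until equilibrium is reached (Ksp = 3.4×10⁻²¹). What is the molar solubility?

9.5×10⁻⁸ M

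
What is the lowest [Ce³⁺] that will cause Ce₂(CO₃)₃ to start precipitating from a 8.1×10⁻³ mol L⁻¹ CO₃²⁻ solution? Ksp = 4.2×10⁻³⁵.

8.9×10⁻¹⁵ M

A salt starts to precipitate once the ion product Q reaches its Ksp.
Ce₂(CO₃)₃(s) ⇌ 2 Ce³⁺(aq) + 3 CO₃²⁻(aq)
Ksp = [Ce³⁺]^2[CO₃²⁻]^3 = [Ce³⁺]^2(8.1×10⁻³)^3
[Ce³⁺]^2 = 4.2×10⁻³⁵ / (8.1×10⁻³)^3 = 7.9×10⁻²⁹
[Ce³⁺] = 8.9×10⁻¹⁵ mol L⁻¹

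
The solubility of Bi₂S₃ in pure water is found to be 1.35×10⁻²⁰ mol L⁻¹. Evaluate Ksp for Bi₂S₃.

Bi₂S₃(s) ⇌ 2 Bi³⁺(aq) + 3 S²⁻(aq)
For each mole of Bi₂S₃ that dissolves per liter, [Bi³⁺] = 2s and [S²⁻] = 3s; let s denote this solubility.
Ksp = [Bi³⁺]^2[S²⁻]^3 = (2s)^2 · (3s)^3 = 108s^5
Ksp = 108 × (1.35×10⁻²⁰)^5 = 4.84×10⁻⁹⁸

Ksp = 4.84×10⁻⁹⁸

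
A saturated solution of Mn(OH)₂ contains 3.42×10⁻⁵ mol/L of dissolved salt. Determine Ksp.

Ksp = 1.60×10⁻¹³

Mn(OH)₂(s) ⇌ Mn²⁺(aq) + 2 OH⁻(aq)
For each mole of Mn(OH)₂ that dissolves per liter, [Mn²⁺] = s and [OH⁻] = 2s; let s denote this solubility.
Ksp = [Mn²⁺][OH⁻]^2 = s · (2s)^2 = 4s^3
Ksp = 4 × (3.42×10⁻⁵)^3 = 1.60×10⁻¹³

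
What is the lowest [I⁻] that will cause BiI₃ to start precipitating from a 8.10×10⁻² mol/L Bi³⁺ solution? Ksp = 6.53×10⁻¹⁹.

Precipitation of each salt begins when its ion product equals Ksp.
BiI₃(s) ⇌ Bi³⁺(aq) + 3 I⁻(aq)
Ksp = [Bi³⁺][I⁻]^3 = [I⁻]^3(8.10×10⁻²)
[I⁻]^3 = 6.53×10⁻¹⁹ / (8.10×10⁻²) = 8.06×10⁻¹⁸
[I⁻] = 2.01×10⁻⁶ mol/L

2.01×10⁻⁶ M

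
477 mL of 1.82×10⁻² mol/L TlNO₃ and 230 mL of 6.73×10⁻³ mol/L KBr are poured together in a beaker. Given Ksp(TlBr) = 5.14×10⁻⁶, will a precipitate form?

Yes

The combined volume is 707 mL.
[Tl⁺] = (1.82×10⁻²)(477)/707 = 1.23×10⁻² mol/L
[Br⁻] = (6.73×10⁻³)(230)/707 = 2.19×10⁻³ mol/L
Q = [Tl⁺][Br⁻] = 2.69×10⁻⁵
Since Q (2.69×10⁻⁵) exceeds Ksp (5.14×10⁻⁶), TlBr will precipitate.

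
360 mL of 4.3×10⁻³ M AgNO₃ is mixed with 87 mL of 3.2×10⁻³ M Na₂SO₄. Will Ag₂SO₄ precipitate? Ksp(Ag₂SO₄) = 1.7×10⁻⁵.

No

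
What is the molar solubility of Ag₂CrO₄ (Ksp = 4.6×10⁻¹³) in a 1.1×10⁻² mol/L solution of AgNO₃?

Ag₂CrO₄(s) ⇌ 2 Ag⁺(aq) + CrO₄²⁻(aq)
With Ag⁺ already at 1.1×10⁻² mol/L and s small, take [Ag⁺] ≈ 1.1×10⁻² mol/L and [CrO₄²⁻] = s.
Ksp = [Ag⁺]^2[CrO₄²⁻] = (1.1×10⁻²)^2s
s = 4.6×10⁻¹³ / (1.1×10⁻²)^2 = 3.8×10⁻⁹
s = 3.8×10⁻⁹ mol/L

3.8×10⁻⁹ M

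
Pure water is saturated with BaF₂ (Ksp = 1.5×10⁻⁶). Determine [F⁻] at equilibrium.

BaF₂(s) ⇌ Ba²⁺(aq) + 2 F⁻(aq)
With molar solubility s: [Ba²⁺] = s, [F⁻] = 2s.
Ksp = [Ba²⁺][F⁻]^2 = s · (2s)^2 = 4s^3 = 1.5×10⁻⁶
s = 7.2×10⁻³ mol/L
[F⁻] = 2s = 1.4×10⁻² mol/L

1.4×10⁻² M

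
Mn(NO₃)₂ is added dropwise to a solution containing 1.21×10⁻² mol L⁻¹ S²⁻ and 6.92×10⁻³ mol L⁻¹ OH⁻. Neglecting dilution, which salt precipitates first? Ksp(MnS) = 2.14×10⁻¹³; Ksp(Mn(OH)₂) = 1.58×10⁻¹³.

The threshold for precipitation is Q = Ksp.
For MnS: [Mn²⁺] = (Ksp/[S²⁻]) = 1.77×10⁻¹¹ mol L⁻¹
For Mn(OH)₂: [Mn²⁺] = (Ksp/[OH⁻]^2) = 3.30×10⁻⁹ mol L⁻¹
Since MnS needs less Mn²⁺ to reach saturation, it precipitates first.

MnS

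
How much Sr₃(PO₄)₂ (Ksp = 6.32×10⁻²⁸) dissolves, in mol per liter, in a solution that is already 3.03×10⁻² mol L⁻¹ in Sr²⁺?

2.38×10⁻¹² M

Sr₃(PO₄)₂(s) ⇌ 3 Sr²⁺(aq) + 2 PO₄³⁻(aq)
With Sr²⁺ already at 3.03×10⁻² mol L⁻¹ and s small, take [Sr²⁺] ≈ 3.03×10⁻² mol L⁻¹ and [PO₄³⁻] = 2s.
Ksp = [Sr²⁺]^3[PO₄³⁻]^2 = (3.03×10⁻²)^3(2s)^2
(2s)^2 = 6.32×10⁻²⁸ / (3.03×10⁻²)^3 = 2.27×10⁻²³
s = 2.38×10⁻¹² mol L⁻¹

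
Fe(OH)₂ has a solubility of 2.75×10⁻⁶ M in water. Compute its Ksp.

Fe(OH)₂(s) ⇌ Fe²⁺(aq) + 2 OH⁻(aq)
If s mol/L of Fe(OH)₂ dissolves, [Fe²⁺] = s and [OH⁻] = 2s.
Ksp = [Fe²⁺][OH⁻]^2 = s · (2s)^2 = 4s^3
Ksp = 4 × (2.75×10⁻⁶)^3 = 8.32×10⁻¹⁷

Ksp = 8.32×10⁻¹⁷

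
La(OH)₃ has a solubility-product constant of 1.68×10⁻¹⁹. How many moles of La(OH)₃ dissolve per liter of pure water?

8.88×10⁻⁶ M

La(OH)₃(s) ⇌ La³⁺(aq) + 3 OH⁻(aq)
For each mole of La(OH)₃ that dissolves per liter, [La³⁺] = s and [OH⁻] = 3s; let s denote this solubility.
Ksp = [La³⁺][OH⁻]^3 = s · (3s)^3 = 27s^4
27s^4 = 1.68×10⁻¹⁹  ⇒  s^4 = 6.22×10⁻²¹
s = 8.88×10⁻⁶ mol/L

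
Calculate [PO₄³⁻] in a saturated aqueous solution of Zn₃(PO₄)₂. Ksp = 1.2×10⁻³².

3.2×10⁻⁷ M

Zn₃(PO₄)₂(s) ⇌ 3 Zn²⁺(aq) + 2 PO₄³⁻(aq)
If s mol/L of Zn₃(PO₄)₂ dissolves, [Zn²⁺] = 3s and [PO₄³⁻] = 2s.
Ksp = [Zn²⁺]^3[PO₄³⁻]^2 = (3s)^3 · (2s)^2 = 108s^5 = 1.2×10⁻³²
s = 1.6×10⁻⁷ M
[PO₄³⁻] = 2s = 3.2×10⁻⁷ M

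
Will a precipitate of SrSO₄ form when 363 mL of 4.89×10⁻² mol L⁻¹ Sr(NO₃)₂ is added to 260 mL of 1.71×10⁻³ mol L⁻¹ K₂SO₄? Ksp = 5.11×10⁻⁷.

Yes

After mixing, V = 363 mL + 260 mL = 623 mL.
[Sr²⁺] = (4.89×10⁻²)(363)/623 = 2.85×10⁻² mol L⁻¹
[SO₄²⁻] = (1.71×10⁻³)(260)/623 = 7.14×10⁻⁴ mol L⁻¹
Q = [Sr²⁺][SO₄²⁻] = 2.03×10⁻⁵
Since Q (2.03×10⁻⁵) exceeds Ksp (5.11×10⁻⁷), SrSO₄ will precipitate.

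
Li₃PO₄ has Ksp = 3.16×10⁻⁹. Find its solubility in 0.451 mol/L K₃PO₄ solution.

6.38×10⁻⁴ M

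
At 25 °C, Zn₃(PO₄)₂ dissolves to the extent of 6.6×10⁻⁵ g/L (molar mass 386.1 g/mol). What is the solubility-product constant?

Ksp = 1.6×10⁻³²

Molar solubility s = (6.6×10⁻⁵ g/L) / (386.1 g/mol) = 1.709×10⁻⁷ mol/L
Zn₃(PO₄)₂(s) ⇌ 3 Zn²⁺(aq) + 2 PO₄³⁻(aq)
For each mole of Zn₃(PO₄)₂ that dissolves per liter, [Zn²⁺] = 3s and [PO₄³⁻] = 2s; let s denote this solubility.
Ksp = [Zn²⁺]^3[PO₄³⁻]^2 = (3s)^3 · (2s)^2 = 108s^5
Ksp = 108 × (1.709×10⁻⁷)^5 = 1.6×10⁻³²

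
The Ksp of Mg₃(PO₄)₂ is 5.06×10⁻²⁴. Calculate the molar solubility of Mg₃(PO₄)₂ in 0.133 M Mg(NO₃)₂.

2.32×10⁻¹¹ M

Mg₃(PO₄)₂(s) ⇌ 3 Mg²⁺(aq) + 2 PO₄³⁻(aq)
Mg²⁺ is already present at 0.133 M. If s mol/L of Mg₃(PO₄)₂ dissolves, [PO₄³⁻] = 2s while [Mg²⁺] ≈ 0.133 M.
Ksp = [Mg²⁺]^3[PO₄³⁻]^2 = (0.133)^3(2s)^2
(2s)^2 = 5.06×10⁻²⁴ / (0.133)^3 = 2.15×10⁻²¹
s = 2.32×10⁻¹¹ M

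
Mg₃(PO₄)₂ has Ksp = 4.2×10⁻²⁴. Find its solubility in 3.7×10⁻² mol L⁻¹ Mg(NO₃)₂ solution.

1.4×10⁻¹⁰ M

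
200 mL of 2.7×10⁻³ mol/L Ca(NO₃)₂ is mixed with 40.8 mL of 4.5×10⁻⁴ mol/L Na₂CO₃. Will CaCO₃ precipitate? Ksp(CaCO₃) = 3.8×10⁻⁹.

Yes

Total volume after mixing = 200 + 40.8 = 240.8 mL.
[Ca²⁺] = (2.7×10⁻³)(200)/240.8 = 2.2×10⁻³ mol/L
[CO₃²⁻] = (4.5×10⁻⁴)(40.8)/240.8 = 7.6×10⁻⁵ mol/L
Q = [Ca²⁺][CO₃²⁻] = 1.7×10⁻⁷
Because Q > Ksp (1.7×10⁻⁷ vs 3.8×10⁻⁹), a precipitate of CaCO₃ forms.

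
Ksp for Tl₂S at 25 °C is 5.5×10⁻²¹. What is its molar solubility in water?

1.1×10⁻⁷ M

Tl₂S(s) ⇌ 2 Tl⁺(aq) + S²⁻(aq)
If s mol/L of Tl₂S dissolves, [Tl⁺] = 2s and [S²⁻] = s.
Ksp = [Tl⁺]^2[S²⁻] = (2s)^2 · s = 4s^3
4s^3 = 5.5×10⁻²¹  ⇒  s^3 = 1.4×10⁻²¹
Taking the 3rd root, s = 1.1×10⁻⁷ mol L⁻¹.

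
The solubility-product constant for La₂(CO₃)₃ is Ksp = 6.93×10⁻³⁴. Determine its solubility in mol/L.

La₂(CO₃)₃(s) ⇌ 2 La³⁺(aq) + 3 CO₃²⁻(aq)
If s mol/L of La₂(CO₃)₃ dissolves, [La³⁺] = 2s and [CO₃²⁻] = 3s.
Ksp = [La³⁺]^2[CO₃²⁻]^3 = (2s)^2 · (3s)^3 = 108s^5
108s^5 = 6.93×10⁻³⁴  ⇒  s^5 = 6.42×10⁻³⁶
s = (6.42×10⁻³⁶)^(1/5) = 9.15×10⁻⁸ mol/L

9.15×10⁻⁸ M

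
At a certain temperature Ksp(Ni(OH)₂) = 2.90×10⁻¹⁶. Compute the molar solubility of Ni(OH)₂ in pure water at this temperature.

Ni(OH)₂(s) ⇌ Ni²⁺(aq) + 2 OH⁻(aq)
For each mole of Ni(OH)₂ that dissolves per liter, [Ni²⁺] = s and [OH⁻] = 2s; let s denote this solubility.
Ksp = [Ni²⁺][OH⁻]^2 = s · (2s)^2 = 4s^3
4s^3 = 2.90×10⁻¹⁶  ⇒  s^3 = 7.25×10⁻¹⁷
s = (7.25×10⁻¹⁷)^(1/3) = 4.17×10⁻⁶ mol L⁻¹

4.17×10⁻⁶ M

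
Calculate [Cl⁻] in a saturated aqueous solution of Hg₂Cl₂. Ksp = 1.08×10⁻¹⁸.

1.29×10⁻⁶ M

Hg₂Cl₂(s) ⇌ Hg₂²⁺(aq) + 2 Cl⁻(aq)
Let s be the molar solubility. Then [Hg₂²⁺] = s and [Cl⁻] = 2s.
Ksp = [Hg₂²⁺][Cl⁻]^2 = s · (2s)^2 = 4s^3 = 1.08×10⁻¹⁸
s = 6.46×10⁻⁷ mol/L
[Cl⁻] = 2s = 1.29×10⁻⁶ mol/L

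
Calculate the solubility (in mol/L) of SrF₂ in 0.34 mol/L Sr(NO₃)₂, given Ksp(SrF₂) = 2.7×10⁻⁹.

4.5×10⁻⁵ M

SrF₂(s) ⇌ Sr²⁺(aq) + 2 F⁻(aq)
Let s be the solubility of SrF₂ here. The common ion gives [Sr²⁺] ≈ 0.34 mol/L, and [F⁻] = 2s.
Ksp = [Sr²⁺][F⁻]^2 = (0.34)(2s)^2
(2s)^2 = 2.7×10⁻⁹ / (0.34) = 7.9×10⁻⁹
s = 4.5×10⁻⁵ mol/L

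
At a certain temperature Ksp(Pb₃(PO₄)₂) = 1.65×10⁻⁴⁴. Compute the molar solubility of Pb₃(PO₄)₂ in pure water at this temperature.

Pb₃(PO₄)₂(s) ⇌ 3 Pb²⁺(aq) + 2 PO₄³⁻(aq)
For each mole of Pb₃(PO₄)₂ that dissolves per liter, [Pb²⁺] = 3s and [PO₄³⁻] = 2s; let s denote this solubility.
Ksp = [Pb²⁺]^3[PO₄³⁻]^2 = (3s)^3 · (2s)^2 = 108s^5
108s^5 = 1.65×10⁻⁴⁴  ⇒  s^5 = 1.53×10⁻⁴⁶
s = 6.87×10⁻¹⁰ M

6.87×10⁻¹⁰ M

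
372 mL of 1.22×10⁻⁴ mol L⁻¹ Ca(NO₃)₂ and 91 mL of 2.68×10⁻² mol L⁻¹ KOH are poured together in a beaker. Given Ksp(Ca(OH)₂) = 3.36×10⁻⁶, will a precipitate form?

No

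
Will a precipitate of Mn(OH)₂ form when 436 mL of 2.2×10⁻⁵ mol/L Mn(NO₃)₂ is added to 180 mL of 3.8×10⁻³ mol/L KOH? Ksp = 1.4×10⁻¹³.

Yes

The combined volume is 616 mL.
[Mn²⁺] = (2.2×10⁻⁵)(436)/616 = 1.6×10⁻⁵ mol/L
[OH⁻] = (3.8×10⁻³)(180)/616 = 1.1×10⁻³ mol/L
Q = [Mn²⁺][OH⁻]^2 = 1.9×10⁻¹¹
Because Q > Ksp (1.9×10⁻¹¹ vs 1.4×10⁻¹³), a precipitate of Mn(OH)₂ forms.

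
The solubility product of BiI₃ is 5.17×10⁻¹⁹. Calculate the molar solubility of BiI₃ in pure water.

1.18×10⁻⁵ M

BiI₃(s) ⇌ Bi³⁺(aq) + 3 I⁻(aq)
Let s be the molar solubility. Then [Bi³⁺] = s and [I⁻] = 3s.
Ksp = [Bi³⁺][I⁻]^3 = s · (3s)^3 = 27s^4
27s^4 = 5.17×10⁻¹⁹  ⇒  s^4 = 1.91×10⁻²⁰
Taking the 4th root, s = 1.18×10⁻⁵ mol L⁻¹.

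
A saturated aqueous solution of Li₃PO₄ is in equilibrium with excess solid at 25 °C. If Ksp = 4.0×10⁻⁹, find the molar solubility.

Li₃PO₄(s) ⇌ 3 Li⁺(aq) + PO₄³⁻(aq)
Let s be the molar solubility. Then [Li⁺] = 3s and [PO₄³⁻] = s.
Ksp = [Li⁺]^3[PO₄³⁻] = (3s)^3 · s = 27s^4
27s^4 = 4.0×10⁻⁹  ⇒  s^4 = 1.5×10⁻¹⁰
Taking the 4th root, s = 3.5×10⁻³ mol/L.

3.5×10⁻³ M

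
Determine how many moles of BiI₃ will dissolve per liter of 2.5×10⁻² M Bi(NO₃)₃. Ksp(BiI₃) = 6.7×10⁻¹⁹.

1.0×10⁻⁶ M

BiI₃(s) ⇌ Bi³⁺(aq) + 3 I⁻(aq)
The solution already contains Bi³⁺ at 2.5×10⁻² M. Let s be the molar solubility of BiI₃.
[Bi³⁺] ≈ 2.5×10⁻² M (common ion dominates); [I⁻] = 3s.
Ksp = [Bi³⁺][I⁻]^3 = (2.5×10⁻²)(3s)^3
(3s)^3 = 6.7×10⁻¹⁹ / (2.5×10⁻²) = 2.7×10⁻¹⁷
s = 1.0×10⁻⁶ M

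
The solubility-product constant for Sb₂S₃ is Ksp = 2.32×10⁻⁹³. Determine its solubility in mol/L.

1.17×10⁻¹⁹ M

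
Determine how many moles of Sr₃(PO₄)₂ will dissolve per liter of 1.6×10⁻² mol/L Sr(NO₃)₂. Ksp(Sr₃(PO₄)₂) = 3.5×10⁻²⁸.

Sr₃(PO₄)₂(s) ⇌ 3 Sr²⁺(aq) + 2 PO₄³⁻(aq)
With Sr²⁺ already at 1.6×10⁻² mol/L and s small, take [Sr²⁺] ≈ 1.6×10⁻² mol/L and [PO₄³⁻] = 2s.
Ksp = [Sr²⁺]^3[PO₄³⁻]^2 = (1.6×10⁻²)^3(2s)^2
(2s)^2 = 3.5×10⁻²⁸ / (1.6×10⁻²)^3 = 8.5×10⁻²³
s = 4.6×10⁻¹² mol/L

4.6×10⁻¹² M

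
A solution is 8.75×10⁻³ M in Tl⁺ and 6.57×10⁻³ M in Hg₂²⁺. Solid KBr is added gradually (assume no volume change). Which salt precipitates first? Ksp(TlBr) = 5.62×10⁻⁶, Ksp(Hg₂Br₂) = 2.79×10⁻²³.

A salt starts to precipitate once the ion product Q reaches its Ksp.
For TlBr: [Br⁻] = (Ksp/[Tl⁺]) = 6.42×10⁻⁴ M
For Hg₂Br₂: [Br⁻] = (Ksp/[Hg₂²⁺])^(1/2) = 6.52×10⁻¹¹ M
Hg₂Br₂ requires the lower [Br⁻], so it precipitates first.

Hg₂Br₂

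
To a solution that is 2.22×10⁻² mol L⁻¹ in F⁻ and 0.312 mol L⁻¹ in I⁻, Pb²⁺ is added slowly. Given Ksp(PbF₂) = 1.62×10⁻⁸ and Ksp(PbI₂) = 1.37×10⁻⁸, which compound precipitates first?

PbI₂

Precipitation of each salt begins when its ion product equals Ksp.
For PbF₂: [Pb²⁺] = (Ksp/[F⁻]^2) = 3.29×10⁻⁵ mol L⁻¹
For PbI₂: [Pb²⁺] = (Ksp/[I⁻]^2) = 1.41×10⁻⁷ mol L⁻¹
Since PbI₂ needs less Pb²⁺ to reach saturation, it precipitates first.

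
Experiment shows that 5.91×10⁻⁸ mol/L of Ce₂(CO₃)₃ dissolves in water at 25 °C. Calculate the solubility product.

Ksp = 7.79×10⁻³⁵

Ce₂(CO₃)₃(s) ⇌ 2 Ce³⁺(aq) + 3 CO₃²⁻(aq)
If s mol/L of Ce₂(CO₃)₃ dissolves, [Ce³⁺] = 2s and [CO₃²⁻] = 3s.
Ksp = [Ce³⁺]^2[CO₃²⁻]^3 = (2s)^2 · (3s)^3 = 108s^5
Ksp = 108 × (5.91×10⁻⁸)^5 = 7.79×10⁻³⁵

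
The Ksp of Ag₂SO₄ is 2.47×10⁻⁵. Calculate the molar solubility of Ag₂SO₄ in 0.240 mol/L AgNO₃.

4.29×10⁻⁴ M

Ag₂SO₄(s) ⇌ 2 Ag⁺(aq) + SO₄²⁻(aq)
The solution already contains Ag⁺ at 0.240 mol/L. Let s be the molar solubility of Ag₂SO₄.
[Ag⁺] ≈ 0.240 mol/L (common ion dominates); [SO₄²⁻] = s.
Ksp = [Ag⁺]^2[SO₄²⁻] = (0.240)^2s
s = 2.47×10⁻⁵ / (0.240)^2 = 4.29×10⁻⁴
s = 4.29×10⁻⁴ mol/L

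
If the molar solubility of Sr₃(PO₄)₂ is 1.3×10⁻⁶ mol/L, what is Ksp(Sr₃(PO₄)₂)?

Sr₃(PO₄)₂(s) ⇌ 3 Sr²⁺(aq) + 2 PO₄³⁻(aq)
Call the molar solubility s, so that [Sr²⁺] = 3s and [PO₄³⁻] = 2s.
Ksp = [Sr²⁺]^3[PO₄³⁻]^2 = (3s)^3 · (2s)^2 = 108s^5
Ksp = 108 × (1.3×10⁻⁶)^5 = 4.0×10⁻²⁸

Ksp = 4.0×10⁻²⁸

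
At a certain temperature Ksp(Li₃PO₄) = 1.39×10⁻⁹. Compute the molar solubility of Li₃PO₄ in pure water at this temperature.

Li₃PO₄(s) ⇌ 3 Li⁺(aq) + PO₄³⁻(aq)
For each mole of Li₃PO₄ that dissolves per liter, [Li⁺] = 3s and [PO₄³⁻] = s; let s denote this solubility.
Ksp = [Li⁺]^3[PO₄³⁻] = (3s)^3 · s = 27s^4
27s^4 = 1.39×10⁻⁹  ⇒  s^4 = 5.15×10⁻¹¹
Taking the 4th root, s = 2.68×10⁻³ mol L⁻¹.

2.68×10⁻³ M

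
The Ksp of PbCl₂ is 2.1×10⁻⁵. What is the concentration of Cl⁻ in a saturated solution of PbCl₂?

3.5×10⁻² M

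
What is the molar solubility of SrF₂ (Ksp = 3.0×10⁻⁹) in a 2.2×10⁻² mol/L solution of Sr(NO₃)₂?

SrF₂(s) ⇌ Sr²⁺(aq) + 2 F⁻(aq)
The solution already contains Sr²⁺ at 2.2×10⁻² mol/L. Let s be the molar solubility of SrF₂.
[Sr²⁺] ≈ 2.2×10⁻² mol/L (common ion dominates); [F⁻] = 2s.
Ksp = [Sr²⁺][F⁻]^2 = (2.2×10⁻²)(2s)^2
(2s)^2 = 3.0×10⁻⁹ / (2.2×10⁻²) = 1.4×10⁻⁷
s = 1.8×10⁻⁴ mol/L

1.8×10⁻⁴ M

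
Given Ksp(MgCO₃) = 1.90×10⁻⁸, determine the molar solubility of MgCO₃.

MgCO₃(s) ⇌ Mg²⁺(aq) + CO₃²⁻(aq)
If s mol/L of MgCO₃ dissolves, [Mg²⁺] = s and [CO₃²⁻] = s.
Ksp = [Mg²⁺][CO₃²⁻] = s · s = s^2
s^2 = 1.90×10⁻⁸
s = (1.90×10⁻⁸)^(1/2) = 1.38×10⁻⁴ mol/L

1.38×10⁻⁴ M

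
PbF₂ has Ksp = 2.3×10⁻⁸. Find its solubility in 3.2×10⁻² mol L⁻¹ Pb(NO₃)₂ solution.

PbF₂(s) ⇌ Pb²⁺(aq) + 2 F⁻(aq)
The solution already contains Pb²⁺ at 3.2×10⁻² mol L⁻¹. Let s be the molar solubility of PbF₂.
[Pb²⁺] ≈ 3.2×10⁻² mol L⁻¹ (common ion dominates); [F⁻] = 2s.
Ksp = [Pb²⁺][F⁻]^2 = (3.2×10⁻²)(2s)^2
(2s)^2 = 2.3×10⁻⁸ / (3.2×10⁻²) = 7.2×10⁻⁷
s = 4.2×10⁻⁴ mol L⁻¹

4.2×10⁻⁴ M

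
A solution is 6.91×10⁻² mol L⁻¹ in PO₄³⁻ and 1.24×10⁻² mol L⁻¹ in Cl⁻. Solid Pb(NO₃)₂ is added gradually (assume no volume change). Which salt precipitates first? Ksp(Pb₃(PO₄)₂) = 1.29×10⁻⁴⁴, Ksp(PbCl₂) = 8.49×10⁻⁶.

Pb₃(PO₄)₂

Each salt precipitates once Q = Ksp for that salt.
For Pb₃(PO₄)₂: [Pb²⁺] = (Ksp/[PO₄³⁻]^2)^(1/3) = 1.39×10⁻¹⁴ mol L⁻¹
For PbCl₂: [Pb²⁺] = (Ksp/[Cl⁻]^2) = 5.52×10⁻² mol L⁻¹
Since Pb₃(PO₄)₂ needs less Pb²⁺ to reach saturation, it precipitates first.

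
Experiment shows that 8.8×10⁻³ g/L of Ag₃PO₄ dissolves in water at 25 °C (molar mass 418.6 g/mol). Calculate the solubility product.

Convert to molarity: s = 8.8×10⁻³ / 418.6 = 2.102×10⁻⁵ mol/L
Ag₃PO₄(s) ⇌ 3 Ag⁺(aq) + PO₄³⁻(aq)
Call the molar solubility s, so that [Ag⁺] = 3s and [PO₄³⁻] = s.
Ksp = [Ag⁺]^3[PO₄³⁻] = (3s)^3 · s = 27s^4
Ksp = 27 × (2.102×10⁻⁵)^4 = 5.3×10⁻¹⁸

Ksp = 5.3×10⁻¹⁸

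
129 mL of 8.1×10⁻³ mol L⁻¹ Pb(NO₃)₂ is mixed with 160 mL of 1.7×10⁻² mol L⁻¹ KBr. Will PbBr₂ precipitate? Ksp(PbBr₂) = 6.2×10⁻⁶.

After mixing, V = 129 mL + 160 mL = 289 mL.
[Pb²⁺] = (8.1×10⁻³)(129)/289 = 3.6×10⁻³ mol L⁻¹
[Br⁻] = (1.7×10⁻²)(160)/289 = 9.4×10⁻³ mol L⁻¹
Q = [Pb²⁺][Br⁻]^2 = 3.2×10⁻⁷
Q < Ksp (3.2×10⁻⁷ vs 6.2×10⁻⁶); the solution remains unsaturated and no precipitate forms.

No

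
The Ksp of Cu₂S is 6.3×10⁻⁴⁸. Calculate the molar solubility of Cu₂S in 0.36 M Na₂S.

2.1×10⁻²⁴ M

Cu₂S(s) ⇌ 2 Cu⁺(aq) + S²⁻(aq)
Let s be the solubility of Cu₂S here. The common ion gives [S²⁻] ≈ 0.36 M, and [Cu⁺] = 2s.
Ksp = [Cu⁺]^2[S²⁻] = (2s)^2(0.36)
(2s)^2 = 6.3×10⁻⁴⁸ / (0.36) = 1.8×10⁻⁴⁷
s = 2.1×10⁻²⁴ M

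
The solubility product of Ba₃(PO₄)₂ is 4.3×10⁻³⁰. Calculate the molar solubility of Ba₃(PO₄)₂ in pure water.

Ba₃(PO₄)₂(s) ⇌ 3 Ba²⁺(aq) + 2 PO₄³⁻(aq)
With molar solubility s: [Ba²⁺] = 3s, [PO₄³⁻] = 2s.
Ksp = [Ba²⁺]^3[PO₄³⁻]^2 = (3s)^3 · (2s)^2 = 108s^5
108s^5 = 4.3×10⁻³⁰  ⇒  s^5 = 4.0×10⁻³²
s = 5.2×10⁻⁷ mol L⁻¹

5.2×10⁻⁷ M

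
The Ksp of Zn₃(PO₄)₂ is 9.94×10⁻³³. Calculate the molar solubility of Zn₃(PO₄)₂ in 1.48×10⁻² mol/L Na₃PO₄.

Zn₃(PO₄)₂(s) ⇌ 3 Zn²⁺(aq) + 2 PO₄³⁻(aq)
The solution already contains PO₄³⁻ at 1.48×10⁻² mol/L. Let s be the molar solubility of Zn₃(PO₄)₂.
[PO₄³⁻] ≈ 1.48×10⁻² mol/L (common ion dominates); [Zn²⁺] = 3s.
Ksp = [Zn²⁺]^3[PO₄³⁻]^2 = (3s)^3(1.48×10⁻²)^2
(3s)^3 = 9.94×10⁻³³ / (1.48×10⁻²)^2 = 4.54×10⁻²⁹
s = 1.19×10⁻¹⁰ mol/L

1.19×10⁻¹⁰ M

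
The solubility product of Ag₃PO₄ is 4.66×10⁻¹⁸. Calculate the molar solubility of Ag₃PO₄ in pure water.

2.04×10⁻⁵ M

Ag₃PO₄(s) ⇌ 3 Ag⁺(aq) + PO₄³⁻(aq)
For each mole of Ag₃PO₄ that dissolves per liter, [Ag⁺] = 3s and [PO₄³⁻] = s; let s denote this solubility.
Ksp = [Ag⁺]^3[PO₄³⁻] = (3s)^3 · s = 27s^4
27s^4 = 4.66×10⁻¹⁸  ⇒  s^4 = 1.73×10⁻¹⁹
Taking the 4th root, s = 2.04×10⁻⁵ mol L⁻¹.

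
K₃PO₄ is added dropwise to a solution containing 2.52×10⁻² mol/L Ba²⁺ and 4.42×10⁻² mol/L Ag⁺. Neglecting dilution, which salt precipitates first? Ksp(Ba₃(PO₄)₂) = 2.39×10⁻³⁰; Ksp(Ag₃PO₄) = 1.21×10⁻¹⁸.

Precipitation of each salt begins when its ion product equals Ksp.
For Ba₃(PO₄)₂: [PO₄³⁻] = (Ksp/[Ba²⁺]^3)^(1/2) = 3.86×10⁻¹³ mol/L
For Ag₃PO₄: [PO₄³⁻] = (Ksp/[Ag⁺]^3) = 1.40×10⁻¹⁴ mol/L
The smaller threshold [PO₄³⁻] is reached first, so Ag₃PO₄ precipitates first.

Ag₃PO₄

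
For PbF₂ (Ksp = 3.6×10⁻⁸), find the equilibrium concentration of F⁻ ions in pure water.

PbF₂(s) ⇌ Pb²⁺(aq) + 2 F⁻(aq)
With molar solubility s: [Pb²⁺] = s, [F⁻] = 2s.
Ksp = [Pb²⁺][F⁻]^2 = s · (2s)^2 = 4s^3 = 3.6×10⁻⁸
s = 2.1×10⁻³ mol L⁻¹
[F⁻] = 2s = 4.2×10⁻³ mol L⁻¹

4.2×10⁻³ M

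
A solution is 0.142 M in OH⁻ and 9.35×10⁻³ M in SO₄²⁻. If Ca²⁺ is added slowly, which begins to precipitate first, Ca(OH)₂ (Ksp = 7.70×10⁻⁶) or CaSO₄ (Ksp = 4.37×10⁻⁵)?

Precipitation of each salt begins when its ion product equals Ksp.
For Ca(OH)₂: [Ca²⁺] = (Ksp/[OH⁻]^2) = 3.82×10⁻⁴ M
For CaSO₄: [Ca²⁺] = (Ksp/[SO₄²⁻]) = 4.67×10⁻³ M
Since Ca(OH)₂ needs less Ca²⁺ to reach saturation, it precipitates first.

Ca(OH)₂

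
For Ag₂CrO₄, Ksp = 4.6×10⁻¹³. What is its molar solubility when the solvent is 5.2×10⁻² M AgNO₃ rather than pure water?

Ag₂CrO₄(s) ⇌ 2 Ag⁺(aq) + CrO₄²⁻(aq)
With Ag⁺ already at 5.2×10⁻² M and s small, take [Ag⁺] ≈ 5.2×10⁻² M and [CrO₄²⁻] = s.
Ksp = [Ag⁺]^2[CrO₄²⁻] = (5.2×10⁻²)^2s
s = 4.6×10⁻¹³ / (5.2×10⁻²)^2 = 1.7×10⁻¹⁰
s = 1.7×10⁻¹⁰ M

1.7×10⁻¹⁰ M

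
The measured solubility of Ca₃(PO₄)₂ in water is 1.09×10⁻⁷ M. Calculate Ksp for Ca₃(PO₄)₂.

Ca₃(PO₄)₂(s) ⇌ 3 Ca²⁺(aq) + 2 PO₄³⁻(aq)
With molar solubility s: [Ca²⁺] = 3s, [PO₄³⁻] = 2s.
Ksp = [Ca²⁺]^3[PO₄³⁻]^2 = (3s)^3 · (2s)^2 = 108s^5
Ksp = 108 × (1.09×10⁻⁷)^5 = 1.66×10⁻³³

Ksp = 1.66×10⁻³³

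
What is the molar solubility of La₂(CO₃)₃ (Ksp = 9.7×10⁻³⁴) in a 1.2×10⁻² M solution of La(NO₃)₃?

La₂(CO₃)₃(s) ⇌ 2 La³⁺(aq) + 3 CO₃²⁻(aq)
The solution already contains La³⁺ at 1.2×10⁻² M. Let s be the molar solubility of La₂(CO₃)₃.
[La³⁺] ≈ 1.2×10⁻² M (common ion dominates); [CO₃²⁻] = 3s.
Ksp = [La³⁺]^2[CO₃²⁻]^3 = (1.2×10⁻²)^2(3s)^3
(3s)^3 = 9.7×10⁻³⁴ / (1.2×10⁻²)^2 = 6.7×10⁻³⁰
s = 6.3×10⁻¹¹ M

6.3×10⁻¹¹ M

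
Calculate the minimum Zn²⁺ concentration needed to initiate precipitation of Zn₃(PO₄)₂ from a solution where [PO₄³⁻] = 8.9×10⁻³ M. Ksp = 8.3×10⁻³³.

Precipitation of each salt begins when its ion product equals Ksp.
Zn₃(PO₄)₂(s) ⇌ 3 Zn²⁺(aq) + 2 PO₄³⁻(aq)
Ksp = [Zn²⁺]^3[PO₄³⁻]^2 = [Zn²⁺]^3(8.9×10⁻³)^2
[Zn²⁺]^3 = 8.3×10⁻³³ / (8.9×10⁻³)^2 = 1.0×10⁻²⁸
[Zn²⁺] = 4.7×10⁻¹⁰ M

4.7×10⁻¹⁰ M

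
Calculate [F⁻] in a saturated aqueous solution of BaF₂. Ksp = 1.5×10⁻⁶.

1.4×10⁻² M

BaF₂(s) ⇌ Ba²⁺(aq) + 2 F⁻(aq)
If s mol/L of BaF₂ dissolves, [Ba²⁺] = s and [F⁻] = 2s.
Ksp = [Ba²⁺][F⁻]^2 = s · (2s)^2 = 4s^3 = 1.5×10⁻⁶
s = 7.2×10⁻³ mol L⁻¹
[F⁻] = 2s = 1.4×10⁻² mol L⁻¹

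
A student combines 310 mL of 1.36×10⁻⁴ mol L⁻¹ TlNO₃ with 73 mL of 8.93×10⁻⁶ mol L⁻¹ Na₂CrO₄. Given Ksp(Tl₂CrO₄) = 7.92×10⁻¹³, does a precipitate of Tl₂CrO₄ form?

No

Total volume after mixing = 310 + 73 = 383 mL.
[Tl⁺] = (1.36×10⁻⁴)(310)/383 = 1.10×10⁻⁴ mol L⁻¹
[CrO₄²⁻] = (8.93×10⁻⁶)(73)/383 = 1.70×10⁻⁶ mol L⁻¹
Q = [Tl⁺]^2[CrO₄²⁻] = 2.06×10⁻¹⁴
Q < Ksp (2.06×10⁻¹⁴ vs 7.92×10⁻¹³); the solution remains unsaturated and no precipitate forms.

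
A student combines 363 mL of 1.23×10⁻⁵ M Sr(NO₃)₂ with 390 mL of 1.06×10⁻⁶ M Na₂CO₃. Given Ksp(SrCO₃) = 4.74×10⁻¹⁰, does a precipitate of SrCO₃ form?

No

The combined volume is 753 mL.
[Sr²⁺] = (1.23×10⁻⁵)(363)/753 = 5.93×10⁻⁶ M
[CO₃²⁻] = (1.06×10⁻⁶)(390)/753 = 5.49×10⁻⁷ M
Q = [Sr²⁺][CO₃²⁻] = 3.26×10⁻¹²
Q = 3.26×10⁻¹² < Ksp = 4.74×10⁻¹⁰, so the solution is unsaturated and no precipitate forms.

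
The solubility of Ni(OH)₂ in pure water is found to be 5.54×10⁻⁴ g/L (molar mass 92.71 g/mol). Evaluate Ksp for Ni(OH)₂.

Ksp = 8.54×10⁻¹⁶

Convert to molarity: s = 5.54×10⁻⁴ / 92.71 = 5.9756×10⁻⁶ mol/L
Ni(OH)₂(s) ⇌ Ni²⁺(aq) + 2 OH⁻(aq)
Let s be the molar solubility. Then [Ni²⁺] = s and [OH⁻] = 2s.
Ksp = [Ni²⁺][OH⁻]^2 = s · (2s)^2 = 4s^3
Ksp = 4 × (5.9756×10⁻⁶)^3 = 8.54×10⁻¹⁶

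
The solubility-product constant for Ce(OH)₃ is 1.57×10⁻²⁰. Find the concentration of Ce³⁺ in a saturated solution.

Ce(OH)₃(s) ⇌ Ce³⁺(aq) + 3 OH⁻(aq)
Let s be the molar solubility. Then [Ce³⁺] = s and [OH⁻] = 3s.
Ksp = [Ce³⁺][OH⁻]^3 = s · (3s)^3 = 27s^4 = 1.57×10⁻²⁰
s = 4.91×10⁻⁶ M
[Ce³⁺] = s = 4.91×10⁻⁶ M

4.91×10⁻⁶ M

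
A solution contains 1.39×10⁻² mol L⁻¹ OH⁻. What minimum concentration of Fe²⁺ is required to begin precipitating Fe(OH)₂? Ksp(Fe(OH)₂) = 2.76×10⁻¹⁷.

1.43×10⁻¹³ M

Precipitation begins when Q = Ksp.
Fe(OH)₂(s) ⇌ Fe²⁺(aq) + 2 OH⁻(aq)
Ksp = [Fe²⁺][OH⁻]^2 = [Fe²⁺](1.39×10⁻²)^2
[Fe²⁺] = 2.76×10⁻¹⁷ / (1.39×10⁻²)^2 = 1.43×10⁻¹³
[Fe²⁺] = 1.43×10⁻¹³ mol L⁻¹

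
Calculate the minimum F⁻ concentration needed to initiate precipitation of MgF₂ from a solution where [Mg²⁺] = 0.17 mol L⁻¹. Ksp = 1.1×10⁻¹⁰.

2.5×10⁻⁵ M

Precipitation of each salt begins when its ion product equals Ksp.
MgF₂(s) ⇌ Mg²⁺(aq) + 2 F⁻(aq)
Ksp = [Mg²⁺][F⁻]^2 = [F⁻]^2(0.17)
[F⁻]^2 = 1.1×10⁻¹⁰ / (0.17) = 6.5×10⁻¹⁰
[F⁻] = 2.5×10⁻⁵ mol L⁻¹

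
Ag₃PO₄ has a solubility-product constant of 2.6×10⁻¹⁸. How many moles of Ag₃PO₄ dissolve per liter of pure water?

1.8×10⁻⁵ M

Ag₃PO₄(s) ⇌ 3 Ag⁺(aq) + PO₄³⁻(aq)
With molar solubility s: [Ag⁺] = 3s, [PO₄³⁻] = s.
Ksp = [Ag⁺]^3[PO₄³⁻] = (3s)^3 · s = 27s^4
27s^4 = 2.6×10⁻¹⁸  ⇒  s^4 = 9.6×10⁻²⁰
s = 1.8×10⁻⁵ mol L⁻¹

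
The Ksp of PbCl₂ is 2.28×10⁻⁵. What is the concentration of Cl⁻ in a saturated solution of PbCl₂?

PbCl₂(s) ⇌ Pb²⁺(aq) + 2 Cl⁻(aq)
For each mole of PbCl₂ that dissolves per liter, [Pb²⁺] = s and [Cl⁻] = 2s; let s denote this solubility.
Ksp = [Pb²⁺][Cl⁻]^2 = s · (2s)^2 = 4s^3 = 2.28×10⁻⁵
s = 1.79×10⁻² mol/L
[Cl⁻] = 2s = 3.57×10⁻² mol/L

3.57×10⁻² M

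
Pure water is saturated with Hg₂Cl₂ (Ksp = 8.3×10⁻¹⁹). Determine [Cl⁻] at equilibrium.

1.2×10⁻⁶ M

Hg₂Cl₂(s) ⇌ Hg₂²⁺(aq) + 2 Cl⁻(aq)
With molar solubility s: [Hg₂²⁺] = s, [Cl⁻] = 2s.
Ksp = [Hg₂²⁺][Cl⁻]^2 = s · (2s)^2 = 4s^3 = 8.3×10⁻¹⁹
s = 5.9×10⁻⁷ mol/L
[Cl⁻] = 2s = 1.2×10⁻⁶ mol/L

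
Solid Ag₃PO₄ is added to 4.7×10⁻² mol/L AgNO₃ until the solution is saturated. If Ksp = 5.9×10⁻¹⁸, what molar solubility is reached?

5.7×10⁻¹⁴ M

Ag₃PO₄(s) ⇌ 3 Ag⁺(aq) + PO₄³⁻(aq)
Let s be the solubility of Ag₃PO₄ here. The common ion gives [Ag⁺] ≈ 4.7×10⁻² mol/L, and [PO₄³⁻] = s.
Ksp = [Ag⁺]^3[PO₄³⁻] = (4.7×10⁻²)^3s
s = 5.9×10⁻¹⁸ / (4.7×10⁻²)^3 = 5.7×10⁻¹⁴
s = 5.7×10⁻¹⁴ mol/L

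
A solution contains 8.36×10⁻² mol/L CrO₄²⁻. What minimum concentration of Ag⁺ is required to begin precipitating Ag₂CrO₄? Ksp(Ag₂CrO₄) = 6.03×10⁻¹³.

2.69×10⁻⁶ M

Precipitation begins when Q = Ksp.
Ag₂CrO₄(s) ⇌ 2 Ag⁺(aq) + CrO₄²⁻(aq)
Ksp = [Ag⁺]^2[CrO₄²⁻] = [Ag⁺]^2(8.36×10⁻²)
[Ag⁺]^2 = 6.03×10⁻¹³ / (8.36×10⁻²) = 7.21×10⁻¹²
[Ag⁺] = 2.69×10⁻⁶ mol/L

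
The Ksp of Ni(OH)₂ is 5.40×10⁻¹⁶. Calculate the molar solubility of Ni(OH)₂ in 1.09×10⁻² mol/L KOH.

4.55×10⁻¹² M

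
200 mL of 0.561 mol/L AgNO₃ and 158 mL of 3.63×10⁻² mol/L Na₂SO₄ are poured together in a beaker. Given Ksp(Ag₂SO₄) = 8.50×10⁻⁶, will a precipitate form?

Yes

The combined volume is 358 mL.
[Ag⁺] = (0.561)(200)/358 = 0.313 mol/L
[SO₄²⁻] = (3.63×10⁻²)(158)/358 = 1.60×10⁻² mol/L
Q = [Ag⁺]^2[SO₄²⁻] = 1.57×10⁻³
Q = 1.57×10⁻³ > Ksp = 8.50×10⁻⁶, so the solution is supersaturated and Ag₂SO₄ precipitates.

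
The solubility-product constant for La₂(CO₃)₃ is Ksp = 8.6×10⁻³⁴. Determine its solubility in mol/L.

9.6×10⁻⁸ M

La₂(CO₃)₃(s) ⇌ 2 La³⁺(aq) + 3 CO₃²⁻(aq)
For each mole of La₂(CO₃)₃ that dissolves per liter, [La³⁺] = 2s and [CO₃²⁻] = 3s; let s denote this solubility.
Ksp = [La³⁺]^2[CO₃²⁻]^3 = (2s)^2 · (3s)^3 = 108s^5
108s^5 = 8.6×10⁻³⁴  ⇒  s^5 = 8.0×10⁻³⁶
s = (8.0×10⁻³⁶)^(1/5) = 9.6×10⁻⁸ M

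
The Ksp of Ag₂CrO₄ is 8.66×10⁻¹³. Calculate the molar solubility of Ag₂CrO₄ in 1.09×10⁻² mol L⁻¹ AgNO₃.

Ag₂CrO₄(s) ⇌ 2 Ag⁺(aq) + CrO₄²⁻(aq)
With Ag⁺ already at 1.09×10⁻² mol L⁻¹ and s small, take [Ag⁺] ≈ 1.09×10⁻² mol L⁻¹ and [CrO₄²⁻] = s.
Ksp = [Ag⁺]^2[CrO₄²⁻] = (1.09×10⁻²)^2s
s = 8.66×10⁻¹³ / (1.09×10⁻²)^2 = 7.29×10⁻⁹
s = 7.29×10⁻⁹ mol L⁻¹

7.29×10⁻⁹ M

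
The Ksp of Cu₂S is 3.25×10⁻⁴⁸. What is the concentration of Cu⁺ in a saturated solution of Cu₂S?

Cu₂S(s) ⇌ 2 Cu⁺(aq) + S²⁻(aq)
Call the molar solubility s, so that [Cu⁺] = 2s and [S²⁻] = s.
Ksp = [Cu⁺]^2[S²⁻] = (2s)^2 · s = 4s^3 = 3.25×10⁻⁴⁸
s = 9.33×10⁻¹⁷ mol L⁻¹
[Cu⁺] = 2s = 1.87×10⁻¹⁶ mol L⁻¹

1.87×10⁻¹⁶ M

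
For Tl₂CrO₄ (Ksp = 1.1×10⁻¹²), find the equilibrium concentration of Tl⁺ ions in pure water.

Tl₂CrO₄(s) ⇌ 2 Tl⁺(aq) + CrO₄²⁻(aq)
If s mol/L of Tl₂CrO₄ dissolves, [Tl⁺] = 2s and [CrO₄²⁻] = s.
Ksp = [Tl⁺]^2[CrO₄²⁻] = (2s)^2 · s = 4s^3 = 1.1×10⁻¹²
s = 6.5×10⁻⁵ mol L⁻¹
[Tl⁺] = 2s = 1.3×10⁻⁴ mol L⁻¹

1.3×10⁻⁴ M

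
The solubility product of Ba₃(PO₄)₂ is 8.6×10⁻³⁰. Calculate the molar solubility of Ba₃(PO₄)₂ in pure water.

6.0×10⁻⁷ M

Ba₃(PO₄)₂(s) ⇌ 3 Ba²⁺(aq) + 2 PO₄³⁻(aq)
For each mole of Ba₃(PO₄)₂ that dissolves per liter, [Ba²⁺] = 3s and [PO₄³⁻] = 2s; let s denote this solubility.
Ksp = [Ba²⁺]^3[PO₄³⁻]^2 = (3s)^3 · (2s)^2 = 108s^5
108s^5 = 8.6×10⁻³⁰  ⇒  s^5 = 8.0×10⁻³²
s = 6.0×10⁻⁷ mol/L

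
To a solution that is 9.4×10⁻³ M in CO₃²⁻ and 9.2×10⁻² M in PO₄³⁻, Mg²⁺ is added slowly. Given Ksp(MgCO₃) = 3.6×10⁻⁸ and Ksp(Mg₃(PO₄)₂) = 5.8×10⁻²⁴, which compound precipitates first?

Mg₃(PO₄)₂

Precipitation begins when Q = Ksp.
For MgCO₃: [Mg²⁺] = (Ksp/[CO₃²⁻]) = 3.8×10⁻⁶ M
For Mg₃(PO₄)₂: [Mg²⁺] = (Ksp/[PO₄³⁻]^2)^(1/3) = 8.8×10⁻⁸ M
The smaller threshold [Mg²⁺] is reached first, so Mg₃(PO₄)₂ precipitates first.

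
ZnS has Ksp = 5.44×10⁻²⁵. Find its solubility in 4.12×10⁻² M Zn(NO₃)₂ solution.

1.32×10⁻²³ M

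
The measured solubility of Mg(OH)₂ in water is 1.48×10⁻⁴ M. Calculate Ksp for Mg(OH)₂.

Ksp = 1.30×10⁻¹¹

Mg(OH)₂(s) ⇌ Mg²⁺(aq) + 2 OH⁻(aq)
For each mole of Mg(OH)₂ that dissolves per liter, [Mg²⁺] = s and [OH⁻] = 2s; let s denote this solubility.
Ksp = [Mg²⁺][OH⁻]^2 = s · (2s)^2 = 4s^3
Ksp = 4 × (1.48×10⁻⁴)^3 = 1.30×10⁻¹¹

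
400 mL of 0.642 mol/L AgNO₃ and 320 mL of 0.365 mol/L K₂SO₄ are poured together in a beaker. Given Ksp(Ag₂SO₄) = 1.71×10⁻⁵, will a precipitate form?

Yes

Total volume after mixing = 400 + 320 = 720 mL.
[Ag⁺] = (0.642)(400)/720 = 0.357 mol/L
[SO₄²⁻] = (0.365)(320)/720 = 0.162 mol/L
Q = [Ag⁺]^2[SO₄²⁻] = 2.06×10⁻²
Because Q > Ksp (2.06×10⁻² vs 1.71×10⁻⁵), a precipitate of Ag₂SO₄ forms.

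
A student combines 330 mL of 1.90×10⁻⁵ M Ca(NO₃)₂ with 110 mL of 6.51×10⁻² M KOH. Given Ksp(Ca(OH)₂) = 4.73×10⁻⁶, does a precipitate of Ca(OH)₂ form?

The combined volume is 440 mL.
[Ca²⁺] = (1.90×10⁻⁵)(330)/440 = 1.43×10⁻⁵ M
[OH⁻] = (6.51×10⁻²)(110)/440 = 1.63×10⁻² M
Q = [Ca²⁺][OH⁻]^2 = 3.77×10⁻⁹
Since Q (3.77×10⁻⁹) is less than Ksp (4.73×10⁻⁶), no Ca(OH)₂ precipitates.

No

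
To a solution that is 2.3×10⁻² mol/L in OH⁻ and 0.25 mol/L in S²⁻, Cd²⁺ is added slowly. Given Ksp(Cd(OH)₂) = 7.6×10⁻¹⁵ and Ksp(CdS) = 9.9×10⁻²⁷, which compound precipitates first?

CdS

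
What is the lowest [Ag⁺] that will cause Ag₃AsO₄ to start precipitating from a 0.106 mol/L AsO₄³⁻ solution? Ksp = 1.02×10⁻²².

Precipitation begins when Q = Ksp.
Ag₃AsO₄(s) ⇌ 3 Ag⁺(aq) + AsO₄³⁻(aq)
Ksp = [Ag⁺]^3[AsO₄³⁻] = [Ag⁺]^3(0.106)
[Ag⁺]^3 = 1.02×10⁻²² / (0.106) = 9.62×10⁻²²
[Ag⁺] = 9.87×10⁻⁸ mol/L

9.87×10⁻⁸ M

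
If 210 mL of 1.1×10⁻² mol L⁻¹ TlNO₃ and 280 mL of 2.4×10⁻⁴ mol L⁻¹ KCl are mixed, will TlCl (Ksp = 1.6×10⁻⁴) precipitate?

The combined volume is 490 mL.
[Tl⁺] = (1.1×10⁻²)(210)/490 = 4.7×10⁻³ mol L⁻¹
[Cl⁻] = (2.4×10⁻⁴)(280)/490 = 1.4×10⁻⁴ mol L⁻¹
Q = [Tl⁺][Cl⁻] = 6.5×10⁻⁷
Since Q (6.5×10⁻⁷) is less than Ksp (1.6×10⁻⁴), no TlCl precipitates.

No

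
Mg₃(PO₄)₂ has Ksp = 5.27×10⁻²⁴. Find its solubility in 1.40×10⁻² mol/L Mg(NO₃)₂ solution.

Mg₃(PO₄)₂(s) ⇌ 3 Mg²⁺(aq) + 2 PO₄³⁻(aq)
Mg²⁺ is already present at 1.40×10⁻² mol/L. If s mol/L of Mg₃(PO₄)₂ dissolves, [PO₄³⁻] = 2s while [Mg²⁺] ≈ 1.40×10⁻² mol/L.
Ksp = [Mg²⁺]^3[PO₄³⁻]^2 = (1.40×10⁻²)^3(2s)^2
(2s)^2 = 5.27×10⁻²⁴ / (1.40×10⁻²)^3 = 1.92×10⁻¹⁸
s = 6.93×10⁻¹⁰ mol/L

6.93×10⁻¹⁰ M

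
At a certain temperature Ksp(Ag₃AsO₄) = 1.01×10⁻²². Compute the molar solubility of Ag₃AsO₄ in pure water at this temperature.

Ag₃AsO₄(s) ⇌ 3 Ag⁺(aq) + AsO₄³⁻(aq)
Call the molar solubility s, so that [Ag⁺] = 3s and [AsO₄³⁻] = s.
Ksp = [Ag⁺]^3[AsO₄³⁻] = (3s)^3 · s = 27s^4
27s^4 = 1.01×10⁻²²  ⇒  s^4 = 3.74×10⁻²⁴
s = 1.39×10⁻⁶ mol/L

1.39×10⁻⁶ M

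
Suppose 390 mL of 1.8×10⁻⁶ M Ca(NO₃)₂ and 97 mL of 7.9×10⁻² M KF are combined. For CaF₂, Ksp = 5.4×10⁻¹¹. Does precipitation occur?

Total volume after mixing = 390 + 97 = 487 mL.
[Ca²⁺] = (1.8×10⁻⁶)(390)/487 = 1.4×10⁻⁶ M
[F⁻] = (7.9×10⁻²)(97)/487 = 1.6×10⁻² M
Q = [Ca²⁺][F⁻]^2 = 3.6×10⁻¹⁰
Because Q > Ksp (3.6×10⁻¹⁰ vs 5.4×10⁻¹¹), a precipitate of CaF₂ forms.

Yes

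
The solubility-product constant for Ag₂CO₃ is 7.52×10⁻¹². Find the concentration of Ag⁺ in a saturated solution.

Ag₂CO₃(s) ⇌ 2 Ag⁺(aq) + CO₃²⁻(aq)
Let s be the molar solubility. Then [Ag⁺] = 2s and [CO₃²⁻] = s.
Ksp = [Ag⁺]^2[CO₃²⁻] = (2s)^2 · s = 4s^3 = 7.52×10⁻¹²
s = 1.23×10⁻⁴ mol/L
[Ag⁺] = 2s = 2.47×10⁻⁴ mol/L

2.47×10⁻⁴ M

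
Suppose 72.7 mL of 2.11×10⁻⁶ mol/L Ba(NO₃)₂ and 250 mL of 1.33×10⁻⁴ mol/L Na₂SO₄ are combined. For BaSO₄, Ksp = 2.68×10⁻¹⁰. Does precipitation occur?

No

After mixing, V = 72.7 mL + 250 mL = 322.7 mL.
[Ba²⁺] = (2.11×10⁻⁶)(72.7)/322.7 = 4.75×10⁻⁷ mol/L
[SO₄²⁻] = (1.33×10⁻⁴)(250)/322.7 = 1.03×10⁻⁴ mol/L
Q = [Ba²⁺][SO₄²⁻] = 4.90×10⁻¹¹
Q < Ksp (4.90×10⁻¹¹ vs 2.68×10⁻¹⁰); the solution remains unsaturated and no precipitate forms.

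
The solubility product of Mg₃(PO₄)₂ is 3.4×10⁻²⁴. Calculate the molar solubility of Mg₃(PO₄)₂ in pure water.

7.9×10⁻⁶ M

Mg₃(PO₄)₂(s) ⇌ 3 Mg²⁺(aq) + 2 PO₄³⁻(aq)
For each mole of Mg₃(PO₄)₂ that dissolves per liter, [Mg²⁺] = 3s and [PO₄³⁻] = 2s; let s denote this solubility.
Ksp = [Mg²⁺]^3[PO₄³⁻]^2 = (3s)^3 · (2s)^2 = 108s^5
108s^5 = 3.4×10⁻²⁴  ⇒  s^5 = 3.1×10⁻²⁶
s = (3.1×10⁻²⁶)^(1/5) = 7.9×10⁻⁶ mol/L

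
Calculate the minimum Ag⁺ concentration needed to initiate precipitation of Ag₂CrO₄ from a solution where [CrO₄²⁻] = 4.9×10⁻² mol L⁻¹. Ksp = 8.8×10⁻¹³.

4.2×10⁻⁶ M

Each salt precipitates once Q = Ksp for that salt.
Ag₂CrO₄(s) ⇌ 2 Ag⁺(aq) + CrO₄²⁻(aq)
Ksp = [Ag⁺]^2[CrO₄²⁻] = [Ag⁺]^2(4.9×10⁻²)
[Ag⁺]^2 = 8.8×10⁻¹³ / (4.9×10⁻²) = 1.8×10⁻¹¹
[Ag⁺] = 4.2×10⁻⁶ mol L⁻¹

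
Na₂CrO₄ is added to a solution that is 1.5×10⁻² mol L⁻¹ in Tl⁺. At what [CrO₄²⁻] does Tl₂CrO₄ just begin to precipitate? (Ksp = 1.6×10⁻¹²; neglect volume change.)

7.1×10⁻⁹ M

Each salt precipitates once Q = Ksp for that salt.
Tl₂CrO₄(s) ⇌ 2 Tl⁺(aq) + CrO₄²⁻(aq)
Ksp = [Tl⁺]^2[CrO₄²⁻] = [CrO₄²⁻](1.5×10⁻²)^2
[CrO₄²⁻] = 1.6×10⁻¹² / (1.5×10⁻²)^2 = 7.1×10⁻⁹
[CrO₄²⁻] = 7.1×10⁻⁹ mol L⁻¹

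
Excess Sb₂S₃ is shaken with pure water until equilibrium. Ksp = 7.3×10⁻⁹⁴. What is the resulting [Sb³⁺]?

Sb₂S₃(s) ⇌ 2 Sb³⁺(aq) + 3 S²⁻(aq)
For each mole of Sb₂S₃ that dissolves per liter, [Sb³⁺] = 2s and [S²⁻] = 3s; let s denote this solubility.
Ksp = [Sb³⁺]^2[S²⁻]^3 = (2s)^2 · (3s)^3 = 108s^5 = 7.3×10⁻⁹⁴
s = 9.2×10⁻²⁰ M
[Sb³⁺] = 2s = 1.8×10⁻¹⁹ M

1.8×10⁻¹⁹ M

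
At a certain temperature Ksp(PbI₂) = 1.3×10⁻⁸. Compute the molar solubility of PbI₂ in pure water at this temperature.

1.5×10⁻³ M

PbI₂(s) ⇌ Pb²⁺(aq) + 2 I⁻(aq)
For each mole of PbI₂ that dissolves per liter, [Pb²⁺] = s and [I⁻] = 2s; let s denote this solubility.
Ksp = [Pb²⁺][I⁻]^2 = s · (2s)^2 = 4s^3
4s^3 = 1.3×10⁻⁸  ⇒  s^3 = 3.3×10⁻⁹
s = (3.3×10⁻⁹)^(1/3) = 1.5×10⁻³ mol L⁻¹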